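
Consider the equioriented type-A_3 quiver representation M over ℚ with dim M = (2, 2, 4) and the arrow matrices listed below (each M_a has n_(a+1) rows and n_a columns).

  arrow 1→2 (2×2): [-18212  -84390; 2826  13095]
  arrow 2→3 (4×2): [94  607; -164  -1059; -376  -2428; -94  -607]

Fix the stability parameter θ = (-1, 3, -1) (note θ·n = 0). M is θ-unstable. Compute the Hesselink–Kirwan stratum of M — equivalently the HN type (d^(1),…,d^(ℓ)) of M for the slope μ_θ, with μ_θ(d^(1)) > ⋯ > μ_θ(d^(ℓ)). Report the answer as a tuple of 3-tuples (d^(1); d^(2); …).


Via rank(M_{q-1}∘⋯∘M_p): M ≅ I[1,1], I[1,3], I[2,3], I[3,3]^2.
μ_θ-semistable layers: μ^(1)=1; μ^(2)=-1

((0, 2, 2); (2, 0, 2))


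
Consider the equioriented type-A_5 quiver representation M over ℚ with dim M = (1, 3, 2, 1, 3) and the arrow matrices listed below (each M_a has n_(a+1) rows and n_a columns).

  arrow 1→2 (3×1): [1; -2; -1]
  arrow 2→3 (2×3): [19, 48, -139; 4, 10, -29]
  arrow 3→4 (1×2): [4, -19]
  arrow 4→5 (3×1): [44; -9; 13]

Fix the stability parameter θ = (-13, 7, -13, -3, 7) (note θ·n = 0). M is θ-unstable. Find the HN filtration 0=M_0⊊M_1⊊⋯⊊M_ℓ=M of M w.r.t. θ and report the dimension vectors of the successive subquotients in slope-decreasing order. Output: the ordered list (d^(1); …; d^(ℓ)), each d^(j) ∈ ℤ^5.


Barcode: M ≅ I[1,5], I[2,2], I[2,3], I[5,5]^2. HN layers by μ_θ (3 steps, strictly decreasing):
  μ^(1)=7; μ^(2)=-3; μ^(3)=-13

((0, 1, 0, 0, 3); (0, 2, 2, 1, 0); (1, 0, 0, 0, 0))


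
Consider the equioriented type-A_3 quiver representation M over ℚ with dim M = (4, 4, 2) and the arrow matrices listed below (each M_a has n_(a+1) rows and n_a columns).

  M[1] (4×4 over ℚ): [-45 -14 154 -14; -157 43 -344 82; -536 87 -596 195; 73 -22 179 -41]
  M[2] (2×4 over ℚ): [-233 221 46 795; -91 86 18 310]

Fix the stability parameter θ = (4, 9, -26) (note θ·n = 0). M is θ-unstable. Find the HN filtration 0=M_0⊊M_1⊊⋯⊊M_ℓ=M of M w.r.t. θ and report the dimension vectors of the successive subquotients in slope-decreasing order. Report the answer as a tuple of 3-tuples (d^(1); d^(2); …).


Interval decomposition of M: I[1,2]^2, I[1,3]^2.
HN type (ℓ=3): μ^(1)=9; μ^(2)=4; μ^(3)=-13/3

((0, 2, 0); (2, 0, 0); (2, 2, 2))


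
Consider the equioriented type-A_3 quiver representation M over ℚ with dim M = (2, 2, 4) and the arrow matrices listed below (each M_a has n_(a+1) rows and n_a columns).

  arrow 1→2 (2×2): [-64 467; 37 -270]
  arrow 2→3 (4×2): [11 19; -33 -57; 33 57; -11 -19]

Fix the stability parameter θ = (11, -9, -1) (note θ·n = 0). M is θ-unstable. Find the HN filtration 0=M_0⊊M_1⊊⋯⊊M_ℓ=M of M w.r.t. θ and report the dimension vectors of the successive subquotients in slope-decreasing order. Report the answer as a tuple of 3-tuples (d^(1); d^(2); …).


Via rank(M_{q-1}∘⋯∘M_p): M ≅ I[1,2], I[1,3], I[3,3]^3.
μ_θ-semistable layers: μ^(1)=1; μ^(2)=1/3; μ^(3)=-1

((1, 1, 0); (1, 1, 1); (0, 0, 3))


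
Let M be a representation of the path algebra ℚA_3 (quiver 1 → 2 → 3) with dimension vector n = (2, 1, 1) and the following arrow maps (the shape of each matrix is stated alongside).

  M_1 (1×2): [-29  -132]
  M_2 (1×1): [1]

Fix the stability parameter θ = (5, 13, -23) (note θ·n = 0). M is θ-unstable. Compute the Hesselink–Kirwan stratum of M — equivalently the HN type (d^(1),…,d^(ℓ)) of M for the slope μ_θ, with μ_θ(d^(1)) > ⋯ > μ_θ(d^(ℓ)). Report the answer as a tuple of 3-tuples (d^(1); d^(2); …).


Barcode: M ≅ I[1,1], I[1,3]. HN layers by μ_θ (2 steps, strictly decreasing):
  μ^(1)=5; μ^(2)=-5/3

((1, 0, 0); (1, 1, 1))


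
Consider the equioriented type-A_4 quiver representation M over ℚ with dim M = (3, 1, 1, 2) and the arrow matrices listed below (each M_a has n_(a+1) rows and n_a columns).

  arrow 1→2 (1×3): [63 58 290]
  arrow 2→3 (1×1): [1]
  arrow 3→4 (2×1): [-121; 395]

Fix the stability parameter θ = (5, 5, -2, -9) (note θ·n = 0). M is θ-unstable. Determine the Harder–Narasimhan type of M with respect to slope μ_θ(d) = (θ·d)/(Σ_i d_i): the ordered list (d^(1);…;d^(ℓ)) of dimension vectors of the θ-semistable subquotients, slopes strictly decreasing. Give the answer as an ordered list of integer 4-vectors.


Via rank(M_{q-1}∘⋯∘M_p): M ≅ I[1,1]^2, I[1,4], I[4,4].
μ_θ-semistable layers: μ^(1)=5; μ^(2)=-1/4; μ^(3)=-9

((2, 0, 0, 0); (1, 1, 1, 1); (0, 0, 0, 1))


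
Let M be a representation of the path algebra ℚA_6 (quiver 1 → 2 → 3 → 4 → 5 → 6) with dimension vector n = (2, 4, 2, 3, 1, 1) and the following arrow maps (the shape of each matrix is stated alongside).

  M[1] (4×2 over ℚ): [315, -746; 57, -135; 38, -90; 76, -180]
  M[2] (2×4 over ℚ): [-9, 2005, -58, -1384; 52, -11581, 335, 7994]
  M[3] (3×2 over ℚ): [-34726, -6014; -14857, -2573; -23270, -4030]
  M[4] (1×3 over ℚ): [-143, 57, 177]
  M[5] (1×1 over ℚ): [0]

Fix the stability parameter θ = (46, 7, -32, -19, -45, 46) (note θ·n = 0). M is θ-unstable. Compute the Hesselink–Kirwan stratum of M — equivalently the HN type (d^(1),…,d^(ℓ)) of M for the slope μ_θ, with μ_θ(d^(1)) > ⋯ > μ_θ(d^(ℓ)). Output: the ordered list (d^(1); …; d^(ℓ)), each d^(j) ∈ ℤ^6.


Via rank(M_{q-1}∘⋯∘M_p): M ≅ I[1,3], I[1,5], I[2,2]^2, I[4,4]^2, I[6,6].
μ_θ-semistable layers: μ^(1)=46; μ^(2)=7; μ^(3)=-43/5; μ^(4)=-19

((0, 0, 0, 0, 0, 1); (1, 3, 1, 0, 0, 0); (1, 1, 1, 1, 1, 0); (0, 0, 0, 2, 0, 0))


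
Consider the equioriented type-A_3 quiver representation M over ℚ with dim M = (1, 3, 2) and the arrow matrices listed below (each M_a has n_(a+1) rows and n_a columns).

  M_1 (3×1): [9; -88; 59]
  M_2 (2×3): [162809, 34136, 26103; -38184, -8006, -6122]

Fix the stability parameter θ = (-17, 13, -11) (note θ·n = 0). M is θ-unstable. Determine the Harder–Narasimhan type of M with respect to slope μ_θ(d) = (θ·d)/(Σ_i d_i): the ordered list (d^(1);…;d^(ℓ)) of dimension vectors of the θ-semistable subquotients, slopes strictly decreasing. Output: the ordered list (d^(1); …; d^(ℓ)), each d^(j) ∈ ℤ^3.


Via rank(M_{q-1}∘⋯∘M_p): M ≅ I[1,3], I[2,2], I[2,3].
μ_θ-semistable layers: μ^(1)=13; μ^(2)=1; μ^(3)=-17

((0, 1, 0); (0, 2, 2); (1, 0, 0))


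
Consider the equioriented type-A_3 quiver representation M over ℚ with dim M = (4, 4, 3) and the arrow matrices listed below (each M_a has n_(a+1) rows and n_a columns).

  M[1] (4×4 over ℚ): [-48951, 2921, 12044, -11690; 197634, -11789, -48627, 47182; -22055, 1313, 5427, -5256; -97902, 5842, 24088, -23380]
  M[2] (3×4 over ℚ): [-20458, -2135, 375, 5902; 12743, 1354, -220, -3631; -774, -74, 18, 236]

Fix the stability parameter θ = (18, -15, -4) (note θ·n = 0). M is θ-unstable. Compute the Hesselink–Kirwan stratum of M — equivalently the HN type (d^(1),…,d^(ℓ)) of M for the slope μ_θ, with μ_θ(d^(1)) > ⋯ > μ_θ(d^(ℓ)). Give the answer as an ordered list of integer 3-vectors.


Via rank(M_{q-1}∘⋯∘M_p): M ≅ I[1,1], I[1,3]^3, I[2,2].
μ_θ-semistable layers: μ^(1)=18; μ^(2)=-1/3; μ^(3)=-15

((1, 0, 0); (3, 3, 3); (0, 1, 0))


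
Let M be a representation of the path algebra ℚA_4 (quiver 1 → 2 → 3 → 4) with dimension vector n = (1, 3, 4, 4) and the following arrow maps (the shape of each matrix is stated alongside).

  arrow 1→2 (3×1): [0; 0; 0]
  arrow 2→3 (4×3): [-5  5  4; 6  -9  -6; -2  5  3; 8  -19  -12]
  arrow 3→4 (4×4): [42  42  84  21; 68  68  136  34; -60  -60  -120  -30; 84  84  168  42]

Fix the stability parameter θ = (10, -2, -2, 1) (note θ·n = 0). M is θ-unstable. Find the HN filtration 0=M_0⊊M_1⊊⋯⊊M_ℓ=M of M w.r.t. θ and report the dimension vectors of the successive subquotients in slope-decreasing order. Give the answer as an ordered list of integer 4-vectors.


Via rank(M_{q-1}∘⋯∘M_p): M ≅ I[1,1], I[2,3]^2, I[2,4], I[3,3], I[4,4]^3.
μ_θ-semistable layers: μ^(1)=10; μ^(2)=1; μ^(3)=-2

((1, 0, 0, 0); (0, 0, 0, 4); (0, 3, 4, 0))


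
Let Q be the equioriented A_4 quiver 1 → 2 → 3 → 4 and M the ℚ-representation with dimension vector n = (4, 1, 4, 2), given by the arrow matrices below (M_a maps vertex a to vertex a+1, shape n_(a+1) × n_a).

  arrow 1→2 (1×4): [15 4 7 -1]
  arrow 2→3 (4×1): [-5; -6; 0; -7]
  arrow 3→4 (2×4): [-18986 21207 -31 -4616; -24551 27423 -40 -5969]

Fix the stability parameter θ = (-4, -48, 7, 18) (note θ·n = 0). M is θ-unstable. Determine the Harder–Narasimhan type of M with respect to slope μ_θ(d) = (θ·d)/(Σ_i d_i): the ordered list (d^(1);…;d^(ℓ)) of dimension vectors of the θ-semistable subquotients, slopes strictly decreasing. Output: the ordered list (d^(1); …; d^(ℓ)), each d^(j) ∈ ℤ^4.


Barcode: M ≅ I[1,1]^3, I[1,3], I[3,3], I[3,4]^2. HN layers by μ_θ (4 steps, strictly decreasing):
  μ^(1)=18; μ^(2)=7; μ^(3)=-4; μ^(4)=-26

((0, 0, 0, 2); (0, 0, 4, 0); (3, 0, 0, 0); (1, 1, 0, 0))


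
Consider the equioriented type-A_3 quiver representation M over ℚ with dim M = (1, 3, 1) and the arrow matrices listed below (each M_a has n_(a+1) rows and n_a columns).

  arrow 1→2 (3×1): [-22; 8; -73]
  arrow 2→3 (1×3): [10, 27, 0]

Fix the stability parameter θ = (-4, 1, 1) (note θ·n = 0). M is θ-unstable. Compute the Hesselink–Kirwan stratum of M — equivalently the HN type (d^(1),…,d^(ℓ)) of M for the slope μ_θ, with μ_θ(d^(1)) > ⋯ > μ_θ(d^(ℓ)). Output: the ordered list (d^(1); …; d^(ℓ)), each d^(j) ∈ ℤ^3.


Via rank(M_{q-1}∘⋯∘M_p): M ≅ I[1,3], I[2,2]^2.
μ_θ-semistable layers: μ^(1)=1; μ^(2)=-4

((0, 3, 1); (1, 0, 0))


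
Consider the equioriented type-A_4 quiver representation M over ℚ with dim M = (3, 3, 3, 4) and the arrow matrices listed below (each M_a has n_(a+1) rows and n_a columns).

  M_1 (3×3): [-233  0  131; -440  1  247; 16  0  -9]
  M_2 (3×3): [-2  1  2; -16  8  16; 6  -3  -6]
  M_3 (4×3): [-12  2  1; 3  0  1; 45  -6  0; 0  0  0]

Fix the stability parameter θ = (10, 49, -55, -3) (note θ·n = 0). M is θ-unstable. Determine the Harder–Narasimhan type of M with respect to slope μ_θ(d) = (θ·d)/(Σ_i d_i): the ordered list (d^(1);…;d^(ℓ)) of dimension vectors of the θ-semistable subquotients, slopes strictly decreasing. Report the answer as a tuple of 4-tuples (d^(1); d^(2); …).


Barcode: M ≅ I[1,2]^2, I[1,4], I[3,3], I[3,4], I[4,4]^2. HN layers by μ_θ (5 steps, strictly decreasing):
  μ^(1)=49; μ^(2)=10; μ^(3)=1/4; μ^(4)=-3; μ^(5)=-55

((0, 2, 0, 0); (2, 0, 0, 0); (1, 1, 1, 1); (0, 0, 0, 3); (0, 0, 2, 0))


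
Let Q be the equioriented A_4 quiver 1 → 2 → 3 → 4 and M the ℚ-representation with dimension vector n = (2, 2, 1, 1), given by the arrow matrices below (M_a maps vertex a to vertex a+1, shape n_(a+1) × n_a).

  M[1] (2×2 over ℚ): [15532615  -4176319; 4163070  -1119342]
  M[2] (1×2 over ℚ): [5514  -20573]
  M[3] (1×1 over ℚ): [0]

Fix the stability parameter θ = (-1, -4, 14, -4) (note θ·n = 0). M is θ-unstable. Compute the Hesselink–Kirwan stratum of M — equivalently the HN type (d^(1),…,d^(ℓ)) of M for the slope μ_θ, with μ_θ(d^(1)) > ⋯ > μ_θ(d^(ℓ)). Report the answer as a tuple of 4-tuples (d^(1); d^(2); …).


Via rank(M_{q-1}∘⋯∘M_p): M ≅ I[1,1], I[1,2], I[2,3], I[4,4].
μ_θ-semistable layers: μ^(1)=14; μ^(2)=-1; μ^(3)=-5/2; μ^(4)=-4

((0, 0, 1, 0); (1, 0, 0, 0); (1, 1, 0, 0); (0, 1, 0, 1))


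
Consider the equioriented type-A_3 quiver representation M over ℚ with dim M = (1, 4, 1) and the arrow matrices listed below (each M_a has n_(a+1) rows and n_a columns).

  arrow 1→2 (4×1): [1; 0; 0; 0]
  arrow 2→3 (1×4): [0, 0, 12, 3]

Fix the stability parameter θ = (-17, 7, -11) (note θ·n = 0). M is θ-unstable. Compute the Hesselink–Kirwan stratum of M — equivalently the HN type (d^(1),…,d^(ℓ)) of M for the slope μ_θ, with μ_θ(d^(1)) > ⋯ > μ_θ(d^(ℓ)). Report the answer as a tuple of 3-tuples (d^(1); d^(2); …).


Barcode: M ≅ I[1,2], I[2,2]^2, I[2,3]. HN layers by μ_θ (3 steps, strictly decreasing):
  μ^(1)=7; μ^(2)=-2; μ^(3)=-17

((0, 3, 0); (0, 1, 1); (1, 0, 0))


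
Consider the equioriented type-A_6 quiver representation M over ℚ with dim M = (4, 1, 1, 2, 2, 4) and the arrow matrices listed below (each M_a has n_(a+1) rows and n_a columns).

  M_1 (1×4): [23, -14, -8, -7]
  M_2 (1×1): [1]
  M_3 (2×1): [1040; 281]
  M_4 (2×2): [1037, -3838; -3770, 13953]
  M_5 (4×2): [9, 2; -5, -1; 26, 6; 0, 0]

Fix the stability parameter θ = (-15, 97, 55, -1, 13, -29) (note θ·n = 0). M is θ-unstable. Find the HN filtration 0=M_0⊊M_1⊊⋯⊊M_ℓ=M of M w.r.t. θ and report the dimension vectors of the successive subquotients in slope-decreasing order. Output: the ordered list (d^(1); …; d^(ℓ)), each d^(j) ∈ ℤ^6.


Via rank(M_{q-1}∘⋯∘M_p): M ≅ I[1,1]^3, I[1,6], I[4,6], I[6,6]^2.
μ_θ-semistable layers: μ^(1)=27; μ^(2)=-17/3; μ^(3)=-15; μ^(4)=-29

((0, 1, 1, 1, 1, 1); (0, 0, 0, 1, 1, 1); (4, 0, 0, 0, 0, 0); (0, 0, 0, 0, 0, 2))


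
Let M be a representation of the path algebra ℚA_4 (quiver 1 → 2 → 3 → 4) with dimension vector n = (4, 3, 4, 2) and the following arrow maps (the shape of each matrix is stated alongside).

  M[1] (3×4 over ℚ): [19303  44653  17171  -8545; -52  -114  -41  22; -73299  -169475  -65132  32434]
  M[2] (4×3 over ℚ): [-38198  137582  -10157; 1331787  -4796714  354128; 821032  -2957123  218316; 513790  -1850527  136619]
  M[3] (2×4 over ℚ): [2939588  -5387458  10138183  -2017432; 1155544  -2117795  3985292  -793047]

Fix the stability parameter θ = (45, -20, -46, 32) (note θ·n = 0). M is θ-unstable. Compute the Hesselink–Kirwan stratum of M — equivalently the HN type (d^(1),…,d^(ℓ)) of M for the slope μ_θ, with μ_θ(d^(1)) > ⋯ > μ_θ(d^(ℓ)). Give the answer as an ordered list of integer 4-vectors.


Interval decomposition of M: I[1,1], I[1,3], I[1,4]^2, I[3,3].
HN type (ℓ=4): μ^(1)=45; μ^(2)=32; μ^(3)=-7; μ^(4)=-46

((1, 0, 0, 0); (0, 0, 0, 2); (3, 3, 3, 0); (0, 0, 1, 0))


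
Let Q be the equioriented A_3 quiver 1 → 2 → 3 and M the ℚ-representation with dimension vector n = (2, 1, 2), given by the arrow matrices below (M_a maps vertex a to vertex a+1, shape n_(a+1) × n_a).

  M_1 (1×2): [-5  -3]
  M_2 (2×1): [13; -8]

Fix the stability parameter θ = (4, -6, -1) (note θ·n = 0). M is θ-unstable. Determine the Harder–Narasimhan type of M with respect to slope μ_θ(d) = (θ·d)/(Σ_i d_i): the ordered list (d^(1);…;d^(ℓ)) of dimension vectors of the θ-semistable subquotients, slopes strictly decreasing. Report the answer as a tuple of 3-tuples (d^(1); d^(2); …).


Barcode: M ≅ I[1,1], I[1,3], I[3,3]. HN layers by μ_θ (2 steps, strictly decreasing):
  μ^(1)=4; μ^(2)=-1

((1, 0, 0); (1, 1, 2))


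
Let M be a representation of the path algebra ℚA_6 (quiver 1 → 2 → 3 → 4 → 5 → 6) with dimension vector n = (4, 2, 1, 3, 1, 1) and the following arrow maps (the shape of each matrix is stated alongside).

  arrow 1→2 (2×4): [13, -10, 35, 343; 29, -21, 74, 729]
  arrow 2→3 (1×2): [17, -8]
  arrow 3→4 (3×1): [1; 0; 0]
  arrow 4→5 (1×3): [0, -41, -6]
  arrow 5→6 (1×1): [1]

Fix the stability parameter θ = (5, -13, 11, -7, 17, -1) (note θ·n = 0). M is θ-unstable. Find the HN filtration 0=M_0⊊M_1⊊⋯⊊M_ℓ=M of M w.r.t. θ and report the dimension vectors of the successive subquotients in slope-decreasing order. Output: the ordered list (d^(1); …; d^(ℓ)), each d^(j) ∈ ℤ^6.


Interval decomposition of M: I[1,1]^2, I[1,2], I[1,4], I[4,4], I[4,6].
HN type (ℓ=5): μ^(1)=8; μ^(2)=5; μ^(3)=2; μ^(4)=-4; μ^(5)=-7

((0, 0, 0, 0, 1, 1); (2, 0, 0, 0, 0, 0); (0, 0, 1, 1, 0, 0); (2, 2, 0, 0, 0, 0); (0, 0, 0, 2, 0, 0))


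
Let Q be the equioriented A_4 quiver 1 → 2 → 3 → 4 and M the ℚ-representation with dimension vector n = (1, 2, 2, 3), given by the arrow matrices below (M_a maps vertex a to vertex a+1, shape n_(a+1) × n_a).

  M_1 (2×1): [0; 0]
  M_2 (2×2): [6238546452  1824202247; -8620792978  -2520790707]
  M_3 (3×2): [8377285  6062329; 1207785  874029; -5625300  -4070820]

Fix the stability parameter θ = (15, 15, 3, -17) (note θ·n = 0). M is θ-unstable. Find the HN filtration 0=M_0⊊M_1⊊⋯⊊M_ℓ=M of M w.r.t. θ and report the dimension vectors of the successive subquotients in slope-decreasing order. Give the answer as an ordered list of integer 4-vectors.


Interval decomposition of M: I[1,1], I[2,3], I[2,4], I[4,4]^2.
HN type (ℓ=4): μ^(1)=15; μ^(2)=9; μ^(3)=1/3; μ^(4)=-17

((1, 0, 0, 0); (0, 1, 1, 0); (0, 1, 1, 1); (0, 0, 0, 2))


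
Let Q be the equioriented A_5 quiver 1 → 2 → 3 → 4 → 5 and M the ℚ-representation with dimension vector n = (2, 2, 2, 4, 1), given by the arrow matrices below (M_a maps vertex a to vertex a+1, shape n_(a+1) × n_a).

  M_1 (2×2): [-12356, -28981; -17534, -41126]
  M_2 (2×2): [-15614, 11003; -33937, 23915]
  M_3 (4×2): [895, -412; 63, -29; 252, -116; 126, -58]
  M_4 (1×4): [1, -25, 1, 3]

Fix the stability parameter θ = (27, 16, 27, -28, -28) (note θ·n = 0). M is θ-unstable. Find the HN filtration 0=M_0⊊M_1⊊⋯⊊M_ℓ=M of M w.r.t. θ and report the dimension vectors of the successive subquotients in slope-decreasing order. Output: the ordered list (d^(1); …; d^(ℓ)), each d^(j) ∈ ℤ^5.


Via rank(M_{q-1}∘⋯∘M_p): M ≅ I[1,4], I[1,5], I[4,4]^2.
μ_θ-semistable layers: μ^(1)=21/2; μ^(2)=14/5; μ^(3)=-28

((1, 1, 1, 1, 0); (1, 1, 1, 1, 1); (0, 0, 0, 2, 0))


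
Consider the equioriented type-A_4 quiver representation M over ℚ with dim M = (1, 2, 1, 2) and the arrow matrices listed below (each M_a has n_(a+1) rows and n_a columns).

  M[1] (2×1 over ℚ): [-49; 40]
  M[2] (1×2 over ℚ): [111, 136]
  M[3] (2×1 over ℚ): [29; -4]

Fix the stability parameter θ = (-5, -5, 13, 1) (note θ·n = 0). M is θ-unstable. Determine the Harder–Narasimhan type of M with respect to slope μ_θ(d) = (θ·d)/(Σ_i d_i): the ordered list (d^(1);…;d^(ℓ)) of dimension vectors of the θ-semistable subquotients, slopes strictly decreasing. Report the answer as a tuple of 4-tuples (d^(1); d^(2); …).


Barcode: M ≅ I[1,4], I[2,2], I[4,4]. HN layers by μ_θ (3 steps, strictly decreasing):
  μ^(1)=7; μ^(2)=1; μ^(3)=-5

((0, 0, 1, 1); (0, 0, 0, 1); (1, 2, 0, 0))


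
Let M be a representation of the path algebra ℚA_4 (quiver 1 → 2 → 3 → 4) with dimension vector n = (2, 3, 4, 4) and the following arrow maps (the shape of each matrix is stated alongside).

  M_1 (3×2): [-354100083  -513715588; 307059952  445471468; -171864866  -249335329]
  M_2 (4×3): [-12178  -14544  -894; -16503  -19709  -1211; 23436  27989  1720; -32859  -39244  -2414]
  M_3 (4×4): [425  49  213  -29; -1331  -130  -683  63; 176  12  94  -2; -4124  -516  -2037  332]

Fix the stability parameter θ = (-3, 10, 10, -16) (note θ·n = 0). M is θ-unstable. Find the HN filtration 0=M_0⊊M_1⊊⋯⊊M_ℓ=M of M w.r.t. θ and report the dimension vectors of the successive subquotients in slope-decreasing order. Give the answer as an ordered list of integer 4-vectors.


Via rank(M_{q-1}∘⋯∘M_p): M ≅ I[1,4]^2, I[2,4], I[3,4].
μ_θ-semistable layers: μ^(1)=4/3; μ^(2)=-3

((0, 3, 3, 3); (2, 0, 1, 1))


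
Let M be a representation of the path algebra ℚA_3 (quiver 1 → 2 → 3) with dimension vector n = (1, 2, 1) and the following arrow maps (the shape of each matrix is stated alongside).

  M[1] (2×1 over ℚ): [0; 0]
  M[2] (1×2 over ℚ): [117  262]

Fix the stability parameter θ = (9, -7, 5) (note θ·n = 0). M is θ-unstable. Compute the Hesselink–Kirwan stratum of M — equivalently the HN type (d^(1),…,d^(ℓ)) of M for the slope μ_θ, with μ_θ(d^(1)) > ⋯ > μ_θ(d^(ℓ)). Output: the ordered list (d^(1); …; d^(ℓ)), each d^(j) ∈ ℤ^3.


Interval decomposition of M: I[1,1], I[2,2], I[2,3].
HN type (ℓ=3): μ^(1)=9; μ^(2)=5; μ^(3)=-7

((1, 0, 0); (0, 0, 1); (0, 2, 0))


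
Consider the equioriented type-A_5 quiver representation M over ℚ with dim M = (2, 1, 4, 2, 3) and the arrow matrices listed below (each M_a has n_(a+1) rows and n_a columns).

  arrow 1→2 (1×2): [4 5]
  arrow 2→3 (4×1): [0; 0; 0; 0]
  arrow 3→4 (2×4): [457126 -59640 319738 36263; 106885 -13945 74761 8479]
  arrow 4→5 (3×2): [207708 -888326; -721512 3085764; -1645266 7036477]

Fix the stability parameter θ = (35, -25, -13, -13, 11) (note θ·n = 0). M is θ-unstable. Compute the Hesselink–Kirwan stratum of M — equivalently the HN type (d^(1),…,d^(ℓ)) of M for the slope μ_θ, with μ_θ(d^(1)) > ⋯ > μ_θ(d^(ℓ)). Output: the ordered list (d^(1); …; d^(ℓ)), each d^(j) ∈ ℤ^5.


Via rank(M_{q-1}∘⋯∘M_p): M ≅ I[1,1], I[1,2], I[3,3]^2, I[3,4], I[3,5], I[5,5]^2.
μ_θ-semistable layers: μ^(1)=35; μ^(2)=11; μ^(3)=5; μ^(4)=-13

((1, 0, 0, 0, 0); (0, 0, 0, 0, 3); (1, 1, 0, 0, 0); (0, 0, 4, 2, 0))


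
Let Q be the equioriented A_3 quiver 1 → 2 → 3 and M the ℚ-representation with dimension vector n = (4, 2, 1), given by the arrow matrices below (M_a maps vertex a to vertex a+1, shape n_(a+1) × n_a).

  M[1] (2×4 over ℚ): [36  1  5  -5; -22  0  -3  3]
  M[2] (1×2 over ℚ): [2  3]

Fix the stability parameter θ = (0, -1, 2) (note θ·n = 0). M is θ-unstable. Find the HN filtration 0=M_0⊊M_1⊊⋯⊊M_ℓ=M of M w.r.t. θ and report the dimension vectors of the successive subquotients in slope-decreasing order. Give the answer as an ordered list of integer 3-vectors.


Interval decomposition of M: I[1,1]^2, I[1,2], I[1,3].
HN type (ℓ=3): μ^(1)=2; μ^(2)=0; μ^(3)=-1/2

((0, 0, 1); (2, 0, 0); (2, 2, 0))


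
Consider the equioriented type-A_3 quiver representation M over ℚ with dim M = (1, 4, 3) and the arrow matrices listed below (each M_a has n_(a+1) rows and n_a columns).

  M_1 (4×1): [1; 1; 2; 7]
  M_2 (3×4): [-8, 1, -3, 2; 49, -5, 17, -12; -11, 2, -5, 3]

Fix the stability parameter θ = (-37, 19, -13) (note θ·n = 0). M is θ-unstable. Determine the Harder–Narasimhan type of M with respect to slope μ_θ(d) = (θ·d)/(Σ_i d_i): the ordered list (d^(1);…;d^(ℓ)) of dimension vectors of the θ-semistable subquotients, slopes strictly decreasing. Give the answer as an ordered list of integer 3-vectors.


Via rank(M_{q-1}∘⋯∘M_p): M ≅ I[1,3], I[2,2], I[2,3]^2.
μ_θ-semistable layers: μ^(1)=19; μ^(2)=3; μ^(3)=-37

((0, 1, 0); (0, 3, 3); (1, 0, 0))


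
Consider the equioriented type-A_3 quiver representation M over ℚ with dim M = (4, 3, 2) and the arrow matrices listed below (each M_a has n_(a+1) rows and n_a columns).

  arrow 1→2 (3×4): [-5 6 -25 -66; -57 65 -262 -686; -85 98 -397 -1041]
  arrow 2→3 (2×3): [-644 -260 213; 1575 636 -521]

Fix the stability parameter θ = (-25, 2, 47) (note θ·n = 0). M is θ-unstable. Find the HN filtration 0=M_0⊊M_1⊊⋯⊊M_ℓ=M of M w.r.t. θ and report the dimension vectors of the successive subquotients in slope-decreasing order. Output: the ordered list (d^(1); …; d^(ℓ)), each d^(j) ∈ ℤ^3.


Barcode: M ≅ I[1,1], I[1,2], I[1,3]^2. HN layers by μ_θ (3 steps, strictly decreasing):
  μ^(1)=47; μ^(2)=2; μ^(3)=-25

((0, 0, 2); (0, 3, 0); (4, 0, 0))


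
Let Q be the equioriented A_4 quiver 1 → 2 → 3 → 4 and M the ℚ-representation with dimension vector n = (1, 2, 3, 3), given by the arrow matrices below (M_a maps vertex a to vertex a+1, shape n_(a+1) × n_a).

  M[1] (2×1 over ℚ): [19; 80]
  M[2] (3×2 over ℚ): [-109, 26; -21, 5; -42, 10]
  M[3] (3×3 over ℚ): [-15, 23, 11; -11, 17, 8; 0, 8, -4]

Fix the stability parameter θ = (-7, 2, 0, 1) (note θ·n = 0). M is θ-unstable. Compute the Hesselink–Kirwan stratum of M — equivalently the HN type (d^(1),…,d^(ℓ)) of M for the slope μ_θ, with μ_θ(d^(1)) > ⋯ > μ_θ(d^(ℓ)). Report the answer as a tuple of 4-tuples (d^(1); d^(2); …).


Via rank(M_{q-1}∘⋯∘M_p): M ≅ I[1,4], I[2,3], I[3,4], I[4,4].
μ_θ-semistable layers: μ^(1)=1; μ^(2)=0; μ^(3)=-7

((0, 2, 2, 3); (0, 0, 1, 0); (1, 0, 0, 0))


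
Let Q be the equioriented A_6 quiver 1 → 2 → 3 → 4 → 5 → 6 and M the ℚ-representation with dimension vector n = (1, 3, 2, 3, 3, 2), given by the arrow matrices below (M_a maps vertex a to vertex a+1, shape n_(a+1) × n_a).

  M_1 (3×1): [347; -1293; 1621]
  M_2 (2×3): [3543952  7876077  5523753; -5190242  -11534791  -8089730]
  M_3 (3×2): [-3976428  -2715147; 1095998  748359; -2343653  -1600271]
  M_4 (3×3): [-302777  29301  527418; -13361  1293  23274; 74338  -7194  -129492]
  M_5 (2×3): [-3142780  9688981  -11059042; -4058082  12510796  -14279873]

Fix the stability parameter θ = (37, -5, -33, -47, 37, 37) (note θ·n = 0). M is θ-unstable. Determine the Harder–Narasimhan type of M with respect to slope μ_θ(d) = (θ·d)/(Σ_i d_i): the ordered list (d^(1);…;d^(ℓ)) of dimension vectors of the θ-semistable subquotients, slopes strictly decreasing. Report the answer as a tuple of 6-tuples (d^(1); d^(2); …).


Interval decomposition of M: I[1,4], I[2,2], I[2,4], I[4,6], I[5,5], I[5,6].
HN type (ℓ=5): μ^(1)=37; μ^(2)=-5; μ^(3)=-12; μ^(4)=-85/3; μ^(5)=-47

((0, 0, 0, 0, 3, 2); (0, 1, 0, 0, 0, 0); (1, 1, 1, 1, 0, 0); (0, 1, 1, 1, 0, 0); (0, 0, 0, 1, 0, 0))


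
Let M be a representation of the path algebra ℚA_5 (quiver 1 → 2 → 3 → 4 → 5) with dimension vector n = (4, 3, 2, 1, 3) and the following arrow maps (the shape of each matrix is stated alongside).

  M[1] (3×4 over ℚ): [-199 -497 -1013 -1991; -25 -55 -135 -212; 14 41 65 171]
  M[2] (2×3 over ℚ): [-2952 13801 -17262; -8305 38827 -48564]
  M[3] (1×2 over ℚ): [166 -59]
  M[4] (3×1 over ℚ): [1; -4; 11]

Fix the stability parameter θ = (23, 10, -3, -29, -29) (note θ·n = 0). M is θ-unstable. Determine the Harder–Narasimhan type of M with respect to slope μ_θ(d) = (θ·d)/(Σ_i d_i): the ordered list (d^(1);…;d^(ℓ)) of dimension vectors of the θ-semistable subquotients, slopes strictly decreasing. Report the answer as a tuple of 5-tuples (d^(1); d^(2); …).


Barcode: M ≅ I[1,1], I[1,2], I[1,3], I[1,5], I[5,5]^2. HN layers by μ_θ (5 steps, strictly decreasing):
  μ^(1)=23; μ^(2)=33/2; μ^(3)=10; μ^(4)=-28/5; μ^(5)=-29

((1, 0, 0, 0, 0); (1, 1, 0, 0, 0); (1, 1, 1, 0, 0); (1, 1, 1, 1, 1); (0, 0, 0, 0, 2))


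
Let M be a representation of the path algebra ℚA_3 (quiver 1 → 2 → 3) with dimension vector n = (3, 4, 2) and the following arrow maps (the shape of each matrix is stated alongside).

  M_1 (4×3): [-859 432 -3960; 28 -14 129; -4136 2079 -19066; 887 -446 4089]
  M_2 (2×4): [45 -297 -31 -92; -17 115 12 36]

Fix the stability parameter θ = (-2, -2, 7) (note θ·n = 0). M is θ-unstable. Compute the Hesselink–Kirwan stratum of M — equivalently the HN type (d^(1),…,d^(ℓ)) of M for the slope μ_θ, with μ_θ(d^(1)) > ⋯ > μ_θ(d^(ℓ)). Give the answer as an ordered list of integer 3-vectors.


Interval decomposition of M: I[1,2], I[1,3]^2, I[2,2].
HN type (ℓ=2): μ^(1)=7; μ^(2)=-2

((0, 0, 2); (3, 4, 0))


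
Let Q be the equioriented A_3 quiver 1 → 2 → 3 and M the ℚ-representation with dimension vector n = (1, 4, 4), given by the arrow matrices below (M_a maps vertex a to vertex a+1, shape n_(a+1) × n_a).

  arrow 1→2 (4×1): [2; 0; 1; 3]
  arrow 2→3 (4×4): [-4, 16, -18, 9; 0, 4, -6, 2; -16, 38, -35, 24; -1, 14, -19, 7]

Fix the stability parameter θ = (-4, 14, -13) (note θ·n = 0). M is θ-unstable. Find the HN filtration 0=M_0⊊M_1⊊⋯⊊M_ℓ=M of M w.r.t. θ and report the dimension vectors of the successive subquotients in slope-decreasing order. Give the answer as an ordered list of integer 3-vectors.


Barcode: M ≅ I[1,3], I[2,2], I[2,3]^2, I[3,3]. HN layers by μ_θ (4 steps, strictly decreasing):
  μ^(1)=14; μ^(2)=1/2; μ^(3)=-4; μ^(4)=-13

((0, 1, 0); (0, 3, 3); (1, 0, 0); (0, 0, 1))


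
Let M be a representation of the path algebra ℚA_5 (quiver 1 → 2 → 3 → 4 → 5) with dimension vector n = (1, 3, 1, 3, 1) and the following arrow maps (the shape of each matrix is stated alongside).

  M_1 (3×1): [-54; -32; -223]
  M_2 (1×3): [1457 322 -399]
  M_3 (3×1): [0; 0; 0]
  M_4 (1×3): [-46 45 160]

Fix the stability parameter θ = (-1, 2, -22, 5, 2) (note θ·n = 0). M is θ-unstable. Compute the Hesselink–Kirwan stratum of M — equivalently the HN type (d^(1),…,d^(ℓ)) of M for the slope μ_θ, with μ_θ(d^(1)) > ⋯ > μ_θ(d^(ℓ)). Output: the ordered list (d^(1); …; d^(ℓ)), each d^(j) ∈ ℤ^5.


Barcode: M ≅ I[1,3], I[2,2]^2, I[4,4]^2, I[4,5]. HN layers by μ_θ (4 steps, strictly decreasing):
  μ^(1)=5; μ^(2)=7/2; μ^(3)=2; μ^(4)=-7

((0, 0, 0, 2, 0); (0, 0, 0, 1, 1); (0, 2, 0, 0, 0); (1, 1, 1, 0, 0))


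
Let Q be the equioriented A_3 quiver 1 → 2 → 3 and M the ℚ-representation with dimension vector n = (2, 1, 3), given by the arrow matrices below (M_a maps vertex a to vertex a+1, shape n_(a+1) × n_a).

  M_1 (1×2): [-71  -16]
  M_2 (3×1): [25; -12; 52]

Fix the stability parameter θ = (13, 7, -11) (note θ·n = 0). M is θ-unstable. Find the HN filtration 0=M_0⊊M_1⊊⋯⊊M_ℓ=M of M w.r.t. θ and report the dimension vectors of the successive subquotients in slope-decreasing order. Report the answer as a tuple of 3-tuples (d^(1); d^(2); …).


Barcode: M ≅ I[1,1], I[1,3], I[3,3]^2. HN layers by μ_θ (3 steps, strictly decreasing):
  μ^(1)=13; μ^(2)=3; μ^(3)=-11

((1, 0, 0); (1, 1, 1); (0, 0, 2))


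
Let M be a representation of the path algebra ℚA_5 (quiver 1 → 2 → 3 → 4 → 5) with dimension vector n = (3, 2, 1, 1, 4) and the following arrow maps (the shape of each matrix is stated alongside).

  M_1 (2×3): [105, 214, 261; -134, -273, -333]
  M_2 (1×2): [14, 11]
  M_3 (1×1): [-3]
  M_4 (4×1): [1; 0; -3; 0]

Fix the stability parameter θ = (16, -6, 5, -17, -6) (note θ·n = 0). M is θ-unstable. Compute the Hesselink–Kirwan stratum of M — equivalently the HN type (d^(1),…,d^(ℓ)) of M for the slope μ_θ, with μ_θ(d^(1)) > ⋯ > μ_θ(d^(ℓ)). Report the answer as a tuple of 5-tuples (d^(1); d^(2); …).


Interval decomposition of M: I[1,1], I[1,2], I[1,5], I[5,5]^3.
HN type (ℓ=4): μ^(1)=16; μ^(2)=5; μ^(3)=-8/5; μ^(4)=-6

((1, 0, 0, 0, 0); (1, 1, 0, 0, 0); (1, 1, 1, 1, 1); (0, 0, 0, 0, 3))


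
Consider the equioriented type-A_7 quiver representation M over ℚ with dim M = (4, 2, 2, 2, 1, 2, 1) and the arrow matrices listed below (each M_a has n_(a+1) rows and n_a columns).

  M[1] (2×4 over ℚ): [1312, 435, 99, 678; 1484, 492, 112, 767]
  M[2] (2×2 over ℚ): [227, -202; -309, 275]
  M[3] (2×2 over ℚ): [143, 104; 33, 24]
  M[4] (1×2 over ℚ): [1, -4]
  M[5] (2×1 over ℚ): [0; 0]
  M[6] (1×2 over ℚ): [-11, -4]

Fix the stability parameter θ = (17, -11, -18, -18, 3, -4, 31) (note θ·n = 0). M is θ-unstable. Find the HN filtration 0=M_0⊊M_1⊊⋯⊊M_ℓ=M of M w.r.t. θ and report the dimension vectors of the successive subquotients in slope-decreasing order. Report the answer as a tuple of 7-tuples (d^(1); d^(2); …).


Via rank(M_{q-1}∘⋯∘M_p): M ≅ I[1,1]^2, I[1,3], I[1,5], I[4,4], I[6,6], I[6,7].
μ_θ-semistable layers: μ^(1)=31; μ^(2)=17; μ^(3)=3; μ^(4)=-4; μ^(5)=-15/2; μ^(6)=-18

((0, 0, 0, 0, 0, 0, 1); (2, 0, 0, 0, 0, 0, 0); (0, 0, 0, 0, 1, 0, 0); (1, 1, 1, 0, 0, 2, 0); (1, 1, 1, 1, 0, 0, 0); (0, 0, 0, 1, 0, 0, 0))


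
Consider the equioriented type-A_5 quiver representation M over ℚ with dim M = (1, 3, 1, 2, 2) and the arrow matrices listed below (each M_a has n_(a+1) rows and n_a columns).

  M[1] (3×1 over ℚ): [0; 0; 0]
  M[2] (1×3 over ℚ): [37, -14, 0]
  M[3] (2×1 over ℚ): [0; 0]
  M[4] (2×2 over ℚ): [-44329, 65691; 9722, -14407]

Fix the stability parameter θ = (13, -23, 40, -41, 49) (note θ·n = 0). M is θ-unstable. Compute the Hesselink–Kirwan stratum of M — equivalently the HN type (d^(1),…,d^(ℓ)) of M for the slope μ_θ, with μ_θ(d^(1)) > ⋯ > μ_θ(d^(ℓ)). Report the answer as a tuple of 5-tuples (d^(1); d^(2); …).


Barcode: M ≅ I[1,1], I[2,2]^2, I[2,3], I[4,5]^2. HN layers by μ_θ (5 steps, strictly decreasing):
  μ^(1)=49; μ^(2)=40; μ^(3)=13; μ^(4)=-23; μ^(5)=-41

((0, 0, 0, 0, 2); (0, 0, 1, 0, 0); (1, 0, 0, 0, 0); (0, 3, 0, 0, 0); (0, 0, 0, 2, 0))


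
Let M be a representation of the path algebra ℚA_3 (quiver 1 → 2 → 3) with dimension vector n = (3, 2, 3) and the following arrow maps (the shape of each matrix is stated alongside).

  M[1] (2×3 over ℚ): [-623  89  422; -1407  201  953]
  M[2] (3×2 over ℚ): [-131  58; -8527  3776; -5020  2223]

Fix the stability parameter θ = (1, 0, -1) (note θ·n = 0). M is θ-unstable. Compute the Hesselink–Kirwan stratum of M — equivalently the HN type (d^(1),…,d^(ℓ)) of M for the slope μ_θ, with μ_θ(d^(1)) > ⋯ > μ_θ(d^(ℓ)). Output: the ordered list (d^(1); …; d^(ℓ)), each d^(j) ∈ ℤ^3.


Via rank(M_{q-1}∘⋯∘M_p): M ≅ I[1,1], I[1,3]^2, I[3,3].
μ_θ-semistable layers: μ^(1)=1; μ^(2)=0; μ^(3)=-1

((1, 0, 0); (2, 2, 2); (0, 0, 1))


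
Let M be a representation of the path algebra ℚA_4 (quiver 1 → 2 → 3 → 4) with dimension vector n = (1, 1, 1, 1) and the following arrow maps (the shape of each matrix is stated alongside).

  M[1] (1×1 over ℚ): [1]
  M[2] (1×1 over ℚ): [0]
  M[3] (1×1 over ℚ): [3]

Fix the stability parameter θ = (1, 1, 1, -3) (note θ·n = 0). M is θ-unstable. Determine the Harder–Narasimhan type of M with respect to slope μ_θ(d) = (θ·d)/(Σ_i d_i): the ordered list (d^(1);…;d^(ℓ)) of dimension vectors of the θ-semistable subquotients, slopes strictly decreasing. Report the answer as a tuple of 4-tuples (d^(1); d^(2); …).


Via rank(M_{q-1}∘⋯∘M_p): M ≅ I[1,2], I[3,4].
μ_θ-semistable layers: μ^(1)=1; μ^(2)=-1

((1, 1, 0, 0); (0, 0, 1, 1))


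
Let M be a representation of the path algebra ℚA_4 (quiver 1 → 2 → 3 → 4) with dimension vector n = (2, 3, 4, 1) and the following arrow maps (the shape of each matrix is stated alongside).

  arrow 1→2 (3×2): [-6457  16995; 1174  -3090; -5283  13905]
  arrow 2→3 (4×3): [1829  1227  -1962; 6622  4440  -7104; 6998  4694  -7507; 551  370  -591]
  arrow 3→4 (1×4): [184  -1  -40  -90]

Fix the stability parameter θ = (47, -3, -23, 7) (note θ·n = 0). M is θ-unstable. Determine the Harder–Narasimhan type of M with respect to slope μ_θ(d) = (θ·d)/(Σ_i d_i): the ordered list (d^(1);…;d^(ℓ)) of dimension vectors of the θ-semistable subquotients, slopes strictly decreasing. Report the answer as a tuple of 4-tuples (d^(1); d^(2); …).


Via rank(M_{q-1}∘⋯∘M_p): M ≅ I[1,1], I[1,4], I[2,3]^2, I[3,3].
μ_θ-semistable layers: μ^(1)=47; μ^(2)=7; μ^(3)=-13; μ^(4)=-23

((1, 0, 0, 0); (1, 1, 1, 1); (0, 2, 2, 0); (0, 0, 1, 0))


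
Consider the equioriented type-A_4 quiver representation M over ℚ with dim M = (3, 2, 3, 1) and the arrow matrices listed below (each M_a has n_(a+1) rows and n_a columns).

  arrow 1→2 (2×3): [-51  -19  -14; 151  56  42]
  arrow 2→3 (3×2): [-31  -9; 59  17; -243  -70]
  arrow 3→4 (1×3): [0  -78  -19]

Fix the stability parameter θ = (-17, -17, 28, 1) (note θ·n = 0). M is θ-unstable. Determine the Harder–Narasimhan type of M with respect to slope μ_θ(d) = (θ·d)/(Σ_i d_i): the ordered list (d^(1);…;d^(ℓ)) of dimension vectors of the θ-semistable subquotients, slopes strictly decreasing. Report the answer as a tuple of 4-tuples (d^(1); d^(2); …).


Via rank(M_{q-1}∘⋯∘M_p): M ≅ I[1,1], I[1,3], I[1,4], I[3,3].
μ_θ-semistable layers: μ^(1)=28; μ^(2)=29/2; μ^(3)=-17

((0, 0, 2, 0); (0, 0, 1, 1); (3, 2, 0, 0))


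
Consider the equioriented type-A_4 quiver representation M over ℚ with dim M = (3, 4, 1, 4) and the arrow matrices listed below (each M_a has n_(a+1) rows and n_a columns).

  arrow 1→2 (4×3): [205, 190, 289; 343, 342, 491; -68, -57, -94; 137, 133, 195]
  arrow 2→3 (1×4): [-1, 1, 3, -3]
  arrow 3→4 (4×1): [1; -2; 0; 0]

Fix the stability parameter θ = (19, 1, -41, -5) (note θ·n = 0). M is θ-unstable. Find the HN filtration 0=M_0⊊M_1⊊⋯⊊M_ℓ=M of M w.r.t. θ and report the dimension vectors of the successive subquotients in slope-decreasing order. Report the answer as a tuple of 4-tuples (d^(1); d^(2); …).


Barcode: M ≅ I[1,1], I[1,2], I[1,4], I[2,2]^2, I[4,4]^3. HN layers by μ_θ (5 steps, strictly decreasing):
  μ^(1)=19; μ^(2)=10; μ^(3)=1; μ^(4)=-5; μ^(5)=-7

((1, 0, 0, 0); (1, 1, 0, 0); (0, 2, 0, 0); (0, 0, 0, 4); (1, 1, 1, 0))


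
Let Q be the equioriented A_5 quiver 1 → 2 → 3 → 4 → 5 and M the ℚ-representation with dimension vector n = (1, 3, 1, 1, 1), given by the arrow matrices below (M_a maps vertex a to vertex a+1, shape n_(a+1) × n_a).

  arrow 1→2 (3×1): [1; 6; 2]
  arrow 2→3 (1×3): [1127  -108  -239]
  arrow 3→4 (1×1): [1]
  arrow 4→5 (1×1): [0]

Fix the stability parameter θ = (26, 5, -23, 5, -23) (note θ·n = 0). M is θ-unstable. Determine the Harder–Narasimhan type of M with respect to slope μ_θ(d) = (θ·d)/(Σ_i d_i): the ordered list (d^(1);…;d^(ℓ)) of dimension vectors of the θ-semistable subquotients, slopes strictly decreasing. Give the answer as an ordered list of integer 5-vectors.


Barcode: M ≅ I[1,4], I[2,2]^2, I[5,5]. HN layers by μ_θ (3 steps, strictly decreasing):
  μ^(1)=5; μ^(2)=8/3; μ^(3)=-23

((0, 2, 0, 1, 0); (1, 1, 1, 0, 0); (0, 0, 0, 0, 1))


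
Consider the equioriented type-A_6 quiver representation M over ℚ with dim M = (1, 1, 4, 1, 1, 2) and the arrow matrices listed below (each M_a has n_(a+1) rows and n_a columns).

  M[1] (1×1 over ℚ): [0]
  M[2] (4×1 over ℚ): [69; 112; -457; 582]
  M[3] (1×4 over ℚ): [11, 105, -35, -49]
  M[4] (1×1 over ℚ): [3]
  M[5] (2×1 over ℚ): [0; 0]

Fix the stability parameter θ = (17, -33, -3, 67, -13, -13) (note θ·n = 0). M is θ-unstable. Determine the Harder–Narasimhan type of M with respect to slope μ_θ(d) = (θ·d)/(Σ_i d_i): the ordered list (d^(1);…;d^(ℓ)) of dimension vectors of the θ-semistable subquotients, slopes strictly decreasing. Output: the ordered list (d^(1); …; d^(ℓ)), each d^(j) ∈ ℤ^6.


Interval decomposition of M: I[1,1], I[2,5], I[3,3]^3, I[6,6]^2.
HN type (ℓ=5): μ^(1)=27; μ^(2)=17; μ^(3)=-3; μ^(4)=-13; μ^(5)=-33

((0, 0, 0, 1, 1, 0); (1, 0, 0, 0, 0, 0); (0, 0, 4, 0, 0, 0); (0, 0, 0, 0, 0, 2); (0, 1, 0, 0, 0, 0))


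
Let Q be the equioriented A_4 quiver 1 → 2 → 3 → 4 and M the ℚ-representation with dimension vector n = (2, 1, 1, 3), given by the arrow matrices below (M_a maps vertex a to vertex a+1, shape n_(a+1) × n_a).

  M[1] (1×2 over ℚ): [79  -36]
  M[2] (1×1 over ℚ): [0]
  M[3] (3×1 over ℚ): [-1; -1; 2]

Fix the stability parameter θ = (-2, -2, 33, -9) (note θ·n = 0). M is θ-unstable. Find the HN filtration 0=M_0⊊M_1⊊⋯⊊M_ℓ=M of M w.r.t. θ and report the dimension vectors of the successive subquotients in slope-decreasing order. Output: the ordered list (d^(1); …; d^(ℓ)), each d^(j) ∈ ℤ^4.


Via rank(M_{q-1}∘⋯∘M_p): M ≅ I[1,1], I[1,2], I[3,4], I[4,4]^2.
μ_θ-semistable layers: μ^(1)=12; μ^(2)=-2; μ^(3)=-9

((0, 0, 1, 1); (2, 1, 0, 0); (0, 0, 0, 2))


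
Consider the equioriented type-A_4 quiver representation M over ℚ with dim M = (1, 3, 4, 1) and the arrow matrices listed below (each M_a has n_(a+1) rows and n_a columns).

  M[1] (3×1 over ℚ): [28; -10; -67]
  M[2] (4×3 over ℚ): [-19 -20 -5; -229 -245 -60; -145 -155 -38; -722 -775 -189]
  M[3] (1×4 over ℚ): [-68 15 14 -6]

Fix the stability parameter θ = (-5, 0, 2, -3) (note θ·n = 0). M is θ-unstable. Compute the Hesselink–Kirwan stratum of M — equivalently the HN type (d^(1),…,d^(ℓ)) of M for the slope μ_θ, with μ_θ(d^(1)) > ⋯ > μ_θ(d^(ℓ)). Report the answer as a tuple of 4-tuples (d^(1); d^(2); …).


Via rank(M_{q-1}∘⋯∘M_p): M ≅ I[1,4], I[2,2], I[2,3], I[3,3]^2.
μ_θ-semistable layers: μ^(1)=2; μ^(2)=0; μ^(3)=-1/3; μ^(4)=-5

((0, 0, 3, 0); (0, 2, 0, 0); (0, 1, 1, 1); (1, 0, 0, 0))
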